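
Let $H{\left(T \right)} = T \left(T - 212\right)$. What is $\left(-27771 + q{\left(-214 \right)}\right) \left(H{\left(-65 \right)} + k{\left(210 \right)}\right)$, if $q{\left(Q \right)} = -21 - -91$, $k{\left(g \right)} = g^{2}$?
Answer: $-1720370605$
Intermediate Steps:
$H{\left(T \right)} = T \left(-212 + T\right)$
$q{\left(Q \right)} = 70$ ($q{\left(Q \right)} = -21 + 91 = 70$)
$\left(-27771 + q{\left(-214 \right)}\right) \left(H{\left(-65 \right)} + k{\left(210 \right)}\right) = \left(-27771 + 70\right) \left(- 65 \left(-212 - 65\right) + 210^{2}\right) = - 27701 \left(\left(-65\right) \left(-277\right) + 44100\right) = - 27701 \left(18005 + 44100\right) = \left(-27701\right) 62105 = -1720370605$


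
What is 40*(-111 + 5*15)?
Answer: -1440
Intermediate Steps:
40*(-111 + 5*15) = 40*(-111 + 75) = 40*(-36) = -1440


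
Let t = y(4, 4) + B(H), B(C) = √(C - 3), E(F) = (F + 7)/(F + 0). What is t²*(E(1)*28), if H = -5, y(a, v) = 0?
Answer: -1792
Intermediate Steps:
E(F) = (7 + F)/F
B(C) = √(-3 + C)
t = 2*I*√2 (t = 0 + √(-3 - 5) = 0 + √(-8) = 0 + 2*I*√2 = 2*I*√2 ≈ 2.8284*I)
t²*(E(1)*28) = (2*I*√2)²*(((7 + 1)/1)*28) = -8*1*8*28 = -64*28 = -8*224 = -1792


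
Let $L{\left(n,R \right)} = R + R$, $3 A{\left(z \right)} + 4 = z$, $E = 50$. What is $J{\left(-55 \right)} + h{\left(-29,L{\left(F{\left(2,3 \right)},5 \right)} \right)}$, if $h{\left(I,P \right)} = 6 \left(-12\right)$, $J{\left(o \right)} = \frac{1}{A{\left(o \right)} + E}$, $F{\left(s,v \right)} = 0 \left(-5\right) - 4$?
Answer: $- \frac{6549}{91} \approx -71.967$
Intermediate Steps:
$F{\left(s,v \right)} = -4$ ($F{\left(s,v \right)} = 0 - 4 = -4$)
$A{\left(z \right)} = - \frac{4}{3} + \frac{z}{3}$
$L{\left(n,R \right)} = 2 R$
$J{\left(o \right)} = \frac{1}{\frac{146}{3} + \frac{o}{3}}$ ($J{\left(o \right)} = \frac{1}{\left(- \frac{4}{3} + \frac{o}{3}\right) + 50} = \frac{1}{\frac{146}{3} + \frac{o}{3}}$)
$h{\left(I,P \right)} = -72$
$J{\left(-55 \right)} + h{\left(-29,L{\left(F{\left(2,3 \right)},5 \right)} \right)} = \frac{3}{146 - 55} - 72 = \frac{3}{91} - 72 = - \frac{6549}{91}$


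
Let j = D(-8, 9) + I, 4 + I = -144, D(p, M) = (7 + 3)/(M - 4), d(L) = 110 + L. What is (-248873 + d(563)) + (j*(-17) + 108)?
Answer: -245610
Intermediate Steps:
D(p, M) = 10/(-4 + M)
I = -148 (I = -4 - 144 = -148)
j = -146 (j = 10/(-4 + 9) - 148 = 10/5 - 148 = 10*(⅕) - 148 = 2 - 148 = -146)
(-248873 + d(563)) + (j*(-17) + 108) = (-248873 + (110 + 563)) + (-146*(-17) + 108) = (-248873 + 673) + (2482 + 108) = -248200 + 2590 = -245610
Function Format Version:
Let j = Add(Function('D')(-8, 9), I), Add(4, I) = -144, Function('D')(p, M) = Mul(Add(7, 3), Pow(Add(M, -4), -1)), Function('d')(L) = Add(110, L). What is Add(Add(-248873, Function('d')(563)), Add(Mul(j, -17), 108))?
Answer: -245610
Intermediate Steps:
Function('D')(p, M) = Mul(10, Pow(Add(-4, M), -1))
I = -148 (I = Add(-4, -144) = -148)
j = -146 (j = Add(Mul(10, Pow(Add(-4, 9), -1)), -148) = Add(Mul(10, Pow(5, -1)), -148) = Add(Mul(10, Rational(1, 5)), -148) = Add(2, -148) = -146)
Add(Add(-248873, Function('d')(563)), Add(Mul(j, -17), 108)) = Add(Add(-248873, Add(110, 563)), Add(Mul(-146, -17), 108)) = Add(Add(-248873, 673), Add(2482, 108)) = Add(-248200, 2590) = -245610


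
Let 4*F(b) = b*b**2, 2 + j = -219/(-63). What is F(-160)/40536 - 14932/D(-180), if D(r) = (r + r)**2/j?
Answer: -9741952049/383065200 ≈ -25.432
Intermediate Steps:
j = 31/21 (j = -2 - 219/(-63) = -2 - 219*(-1/63) = -2 + 73/21 = 31/21 ≈ 1.4762)
F(b) = b**3/4 (F(b) = (b*b**2)/4 = b**3/4)
D(r) = 84*r**2/31 (D(r) = (r + r)**2/(31/21) = (2*r)**2*(21/31) = (4*r**2)*(21/31) = 84*r**2/31)
F(-160)/40536 - 14932/D(-180) = ((1/4)*(-160)**3)/40536 - 14932/((84/31)*(-180)**2) = ((1/4)*(-4096000))*(1/40536) - 14932/((84/31)*32400) = -1024000*1/40536 - 14932/2721600/31 = -128000/5067 - 14932*31/2721600 = -128000/5067 - 115723/680400 = -9741952049/383065200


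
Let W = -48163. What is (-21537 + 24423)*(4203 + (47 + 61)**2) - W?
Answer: 45840325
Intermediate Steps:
(-21537 + 24423)*(4203 + (47 + 61)**2) - W = (-21537 + 24423)*(4203 + (47 + 61)**2) - 1*(-48163) = 2886*(4203 + 108**2) + 48163 = 2886*(4203 + 11664) + 48163 = 2886*15867 + 48163 = 45792162 + 48163 = 45840325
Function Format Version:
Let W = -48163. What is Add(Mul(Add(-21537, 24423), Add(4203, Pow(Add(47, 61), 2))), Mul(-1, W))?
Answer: 45840325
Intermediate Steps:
Add(Mul(Add(-21537, 24423), Add(4203, Pow(Add(47, 61), 2))), Mul(-1, W)) = Add(Mul(Add(-21537, 24423), Add(4203, Pow(Add(47, 61), 2))), Mul(-1, -48163)) = Add(Mul(2886, Add(4203, Pow(108, 2))), 48163) = Add(Mul(2886, Add(4203, 11664)), 48163) = Add(Mul(2886, 15867), 48163) = Add(45792162, 48163) = 45840325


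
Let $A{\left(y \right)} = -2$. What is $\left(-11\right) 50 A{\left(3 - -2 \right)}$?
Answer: $1100$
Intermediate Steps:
$\left(-11\right) 50 A{\left(3 - -2 \right)} = \left(-11\right) 50 \left(-2\right) = \left(-550\right) \left(-2\right) = 1100$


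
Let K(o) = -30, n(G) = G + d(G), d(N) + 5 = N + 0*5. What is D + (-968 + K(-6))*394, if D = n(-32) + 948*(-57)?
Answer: -447317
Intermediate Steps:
d(N) = -5 + N (d(N) = -5 + (N + 0*5) = -5 + (N + 0) = -5 + N)
n(G) = -5 + 2*G (n(G) = G + (-5 + G) = -5 + 2*G)
D = -54105 (D = (-5 + 2*(-32)) + 948*(-57) = (-5 - 64) - 54036 = -69 - 54036 = -54105)
D + (-968 + K(-6))*394 = -54105 + (-968 - 30)*394 = -54105 - 998*394 = -54105 - 393212 = -447317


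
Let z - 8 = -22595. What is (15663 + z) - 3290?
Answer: -10214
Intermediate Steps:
z = -22587 (z = 8 - 22595 = -22587)
(15663 + z) - 3290 = (15663 - 22587) - 3290 = -6924 - 3290 = -10214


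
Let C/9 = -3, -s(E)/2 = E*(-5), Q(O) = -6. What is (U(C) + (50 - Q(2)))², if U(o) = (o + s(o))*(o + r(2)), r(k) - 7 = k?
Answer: 29181604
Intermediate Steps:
r(k) = 7 + k
s(E) = 10*E (s(E) = -2*E*(-5) = -(-10)*E = 10*E)
C = -27 (C = 9*(-3) = -27)
U(o) = 11*o*(9 + o) (U(o) = (o + 10*o)*(o + (7 + 2)) = (11*o)*(o + 9) = (11*o)*(9 + o) = 11*o*(9 + o))
(U(C) + (50 - Q(2)))² = (11*(-27)*(9 - 27) + (50 - 1*(-6)))² = (11*(-27)*(-18) + (50 + 6))² = (5346 + 56)² = 5402² = 29181604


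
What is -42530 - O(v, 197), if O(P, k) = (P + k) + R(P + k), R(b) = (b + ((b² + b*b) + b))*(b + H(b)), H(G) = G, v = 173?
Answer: -203202500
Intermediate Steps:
R(b) = 2*b*(2*b + 2*b²) (R(b) = (b + ((b² + b*b) + b))*(b + b) = (b + ((b² + b²) + b))*(2*b) = (b + (2*b² + b))*(2*b) = (b + (b + 2*b²))*(2*b) = (2*b + 2*b²)*(2*b) = 2*b*(2*b + 2*b²))
O(P, k) = P + k + 4*(P + k)²*(1 + P + k) (O(P, k) = (P + k) + 4*(P + k)²*(1 + (P + k)) = (P + k) + 4*(P + k)²*(1 + P + k) = P + k + 4*(P + k)²*(1 + P + k))
-42530 - O(v, 197) = -42530 - (173 + 197 + 4*(173 + 197)*(173 + 197 + (173 + 197)²)) = -42530 - (173 + 197 + 4*370*(173 + 197 + 370²)) = -42530 - (173 + 197 + 4*370*(173 + 197 + 136900)) = -42530 - (173 + 197 + 4*370*137270) = -42530 - (173 + 197 + 203159600) = -42530 - 1*203159970 = -42530 - 203159970 = -203202500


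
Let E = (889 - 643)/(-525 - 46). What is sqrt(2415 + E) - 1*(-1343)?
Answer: 1343 + 3*sqrt(87472061)/571 ≈ 1392.1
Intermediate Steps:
E = -246/571 (E = 246/(-571) = 246*(-1/571) = -246/571 ≈ -0.43082)
sqrt(2415 + E) - 1*(-1343) = sqrt(2415 - 246/571) - 1*(-1343) = sqrt(1378719/571) + 1343 = 3*sqrt(87472061)/571 + 1343 = 1343 + 3*sqrt(87472061)/571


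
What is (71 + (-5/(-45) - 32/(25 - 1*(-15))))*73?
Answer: 230972/45 ≈ 5132.7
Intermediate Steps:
(71 + (-5/(-45) - 32/(25 - 1*(-15))))*73 = (71 + (-5*(-1/45) - 32/(25 + 15)))*73 = (71 + (1/9 - 32/40))*73 = (71 + (1/9 - 32*1/40))*73 = (71 + (1/9 - 4/5))*73 = (71 - 31/45)*73 = (3164/45)*73 = 230972/45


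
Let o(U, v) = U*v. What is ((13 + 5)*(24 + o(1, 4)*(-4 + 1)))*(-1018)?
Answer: -219888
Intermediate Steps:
((13 + 5)*(24 + o(1, 4)*(-4 + 1)))*(-1018) = ((13 + 5)*(24 + (1*4)*(-4 + 1)))*(-1018) = (18*(24 + 4*(-3)))*(-1018) = (18*(24 - 12))*(-1018) = (18*12)*(-1018) = 216*(-1018) = -219888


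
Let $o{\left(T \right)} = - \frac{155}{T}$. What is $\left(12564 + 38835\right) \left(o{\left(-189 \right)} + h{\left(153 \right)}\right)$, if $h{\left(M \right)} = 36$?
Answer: $\frac{39742849}{21} \approx 1.8925 \cdot 10^{6}$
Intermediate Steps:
$\left(12564 + 38835\right) \left(o{\left(-189 \right)} + h{\left(153 \right)}\right) = \left(12564 + 38835\right) \left(- \frac{155}{-189} + 36\right) = 51399 \left(\left(-155\right) \left(- \frac{1}{189}\right) + 36\right) = 51399 \left(\frac{155}{189} + 36\right) = 51399 \cdot \frac{6959}{189} = \frac{39742849}{21}$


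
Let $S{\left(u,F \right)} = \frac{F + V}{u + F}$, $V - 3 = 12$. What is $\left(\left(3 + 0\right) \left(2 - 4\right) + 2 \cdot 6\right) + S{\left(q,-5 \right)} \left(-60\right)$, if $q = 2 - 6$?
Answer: $\frac{218}{3} \approx 72.667$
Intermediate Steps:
$q = -4$ ($q = 2 - 6 = -4$)
$V = 15$ ($V = 3 + 12 = 15$)
$S{\left(u,F \right)} = \frac{15 + F}{F + u}$ ($S{\left(u,F \right)} = \frac{F + 15}{u + F} = \frac{15 + F}{F + u}$)
$\left(\left(3 + 0\right) \left(2 - 4\right) + 2 \cdot 6\right) + S{\left(q,-5 \right)} \left(-60\right) = \left(\left(3 + 0\right) \left(2 - 4\right) + 2 \cdot 6\right) + \frac{15 - 5}{-5 - 4} \left(-60\right) = \left(3 \left(-2\right) + 12\right) + \frac{1}{-9} \cdot 10 \left(-60\right) = \left(-6 + 12\right) + \left(- \frac{1}{9}\right) 10 \left(-60\right) = 6 - - \frac{200}{3} = 6 + \frac{200}{3} = \frac{218}{3}$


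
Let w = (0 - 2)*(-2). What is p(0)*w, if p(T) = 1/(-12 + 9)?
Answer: -4/3 ≈ -1.3333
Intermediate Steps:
p(T) = -⅓ (p(T) = 1/(-3) = -⅓)
w = 4 (w = -2*(-2) = 4)
p(0)*w = -⅓*4 = -4/3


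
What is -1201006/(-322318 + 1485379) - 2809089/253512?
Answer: -396845699389/32761102248 ≈ -12.113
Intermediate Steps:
-1201006/(-322318 + 1485379) - 2809089/253512 = -1201006/1163061 - 2809089*1/253512 = -1201006*1/1163061 - 312121/28168 = -1201006/1163061 - 312121/28168 = -396845699389/32761102248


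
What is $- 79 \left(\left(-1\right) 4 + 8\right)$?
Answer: $-316$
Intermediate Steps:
$- 79 \left(\left(-1\right) 4 + 8\right) = - 79 \left(-4 + 8\right) = \left(-79\right) 4 = -316$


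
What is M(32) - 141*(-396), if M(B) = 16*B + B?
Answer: 56380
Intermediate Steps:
M(B) = 17*B
M(32) - 141*(-396) = 17*32 - 141*(-396) = 544 + 55836 = 56380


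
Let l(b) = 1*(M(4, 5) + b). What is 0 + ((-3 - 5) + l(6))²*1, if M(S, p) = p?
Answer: 9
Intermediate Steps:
l(b) = 5 + b (l(b) = 1*(5 + b) = 5 + b)
0 + ((-3 - 5) + l(6))²*1 = 0 + ((-3 - 5) + (5 + 6))²*1 = 0 + (-8 + 11)²*1 = 0 + 3²*1 = 0 + 9*1 = 0 + 9 = 9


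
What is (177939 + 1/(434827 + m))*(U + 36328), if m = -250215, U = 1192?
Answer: 308129948395220/46153 ≈ 6.6763e+9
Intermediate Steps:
(177939 + 1/(434827 + m))*(U + 36328) = (177939 + 1/(434827 - 250215))*(1192 + 36328) = (177939 + 1/184612)*37520 = (32849674669/184612)*37520 = 308129948395220/46153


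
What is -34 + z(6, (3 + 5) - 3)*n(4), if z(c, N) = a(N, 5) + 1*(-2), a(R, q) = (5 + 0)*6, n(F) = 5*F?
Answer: 526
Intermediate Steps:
a(R, q) = 30 (a(R, q) = 5*6 = 30)
z(c, N) = 28 (z(c, N) = 30 + 1*(-2) = 30 - 2 = 28)
-34 + z(6, (3 + 5) - 3)*n(4) = -34 + 28*(5*4) = -34 + 28*20 = -34 + 560 = 526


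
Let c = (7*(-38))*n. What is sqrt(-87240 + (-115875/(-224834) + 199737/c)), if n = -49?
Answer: 2*I*sqrt(238858197511443287547)/104660227 ≈ 295.34*I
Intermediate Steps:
c = 13034 (c = (7*(-38))*(-49) = -266*(-49) = 13034)
sqrt(-87240 + (-115875/(-224834) + 199737/c)) = sqrt(-87240 + (-115875/(-224834) + 199737/13034)) = sqrt(-87240 + (-115875*(-1/224834) + 199737*(1/13034))) = sqrt(-87240 + (115875/224834 + 199737/13034)) = sqrt(-87240 + 11604495852/732621589) = sqrt(-63902302928508/732621589) = 2*I*sqrt(238858197511443287547)/104660227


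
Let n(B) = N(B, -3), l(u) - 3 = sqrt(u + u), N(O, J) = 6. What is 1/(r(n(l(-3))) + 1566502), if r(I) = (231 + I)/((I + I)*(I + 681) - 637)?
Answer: 7607/11916380951 ≈ 6.3837e-7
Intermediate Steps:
l(u) = 3 + sqrt(2)*sqrt(u) (l(u) = 3 + sqrt(u + u) = 3 + sqrt(2*u) = 3 + sqrt(2)*sqrt(u))
n(B) = 6
r(I) = (231 + I)/(-637 + 2*I*(681 + I)) (r(I) = (231 + I)/((2*I)*(681 + I) - 637) = (231 + I)/(2*I*(681 + I) - 637) = (231 + I)/(-637 + 2*I*(681 + I)))
1/(r(n(l(-3))) + 1566502) = 1/((231 + 6)/(-637 + 2*6**2 + 1362*6) + 1566502) = 1/(237/(-637 + 2*36 + 8172) + 1566502) = 1/(237/(-637 + 72 + 8172) + 1566502) = 1/(237/7607 + 1566502) = 1/(11916380951/7607) = 7607/11916380951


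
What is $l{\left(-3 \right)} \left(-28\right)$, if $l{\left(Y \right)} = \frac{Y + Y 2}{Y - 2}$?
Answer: $- \frac{252}{5} \approx -50.4$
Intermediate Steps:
$l{\left(Y \right)} = \frac{3 Y}{-2 + Y}$ ($l{\left(Y \right)} = \frac{Y + 2 Y}{-2 + Y} = \frac{3 Y}{-2 + Y}$)
$l{\left(-3 \right)} \left(-28\right) = 3 \left(-3\right) \frac{1}{-2 - 3} \left(-28\right) = 3 \left(-3\right) \frac{1}{-5} \left(-28\right) = 3 \left(-3\right) \left(- \frac{1}{5}\right) \left(-28\right) = \frac{9}{5} \left(-28\right) = - \frac{252}{5}$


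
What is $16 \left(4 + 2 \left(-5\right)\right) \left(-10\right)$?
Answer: $960$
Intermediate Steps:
$16 \left(4 + 2 \left(-5\right)\right) \left(-10\right) = 16 \left(4 - 10\right) \left(-10\right) = 16 \left(-6\right) \left(-10\right) = \left(-96\right) \left(-10\right) = 960$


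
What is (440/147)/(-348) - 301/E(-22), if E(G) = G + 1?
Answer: 183199/12789 ≈ 14.325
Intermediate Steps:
E(G) = 1 + G
(440/147)/(-348) - 301/E(-22) = (440/147)/(-348) - 301/(1 - 22) = (440*(1/147))*(-1/348) - 301/(-21) = (440/147)*(-1/348) - 301*(-1/21) = -110/12789 + 43/3 = 183199/12789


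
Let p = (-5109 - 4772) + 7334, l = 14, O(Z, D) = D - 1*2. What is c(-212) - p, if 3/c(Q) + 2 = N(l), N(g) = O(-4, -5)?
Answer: 7640/3 ≈ 2546.7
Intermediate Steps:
O(Z, D) = -2 + D (O(Z, D) = D - 2 = -2 + D)
N(g) = -7 (N(g) = -2 - 5 = -7)
c(Q) = -⅓ (c(Q) = 3/(-2 - 7) = 3/(-9) = 3*(-⅑) = -⅓)
p = -2547 (p = -9881 + 7334 = -2547)
c(-212) - p = -⅓ - 1*(-2547) = -⅓ + 2547 = 7640/3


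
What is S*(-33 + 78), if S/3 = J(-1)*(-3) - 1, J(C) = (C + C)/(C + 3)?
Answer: 270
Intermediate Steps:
J(C) = 2*C/(3 + C) (J(C) = (2*C)/(3 + C) = 2*C/(3 + C))
S = 6 (S = 3*((2*(-1)/(3 - 1))*(-3) - 1) = 3*((2*(-1)/2)*(-3) - 1) = 3*((2*(-1)*(½))*(-3) - 1) = 3*(-1*(-3) - 1) = 3*(3 - 1) = 3*2 = 6)
S*(-33 + 78) = 6*(-33 + 78) = 6*45 = 270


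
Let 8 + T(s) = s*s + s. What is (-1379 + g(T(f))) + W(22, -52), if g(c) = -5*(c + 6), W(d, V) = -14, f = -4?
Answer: -1443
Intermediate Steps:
T(s) = -8 + s + s**2 (T(s) = -8 + (s*s + s) = -8 + (s**2 + s) = -8 + (s + s**2) = -8 + s + s**2)
g(c) = -30 - 5*c (g(c) = -5*(6 + c) = -30 - 5*c)
(-1379 + g(T(f))) + W(22, -52) = (-1379 + (-30 - 5*(-8 - 4 + (-4)**2))) - 14 = (-1379 + (-30 - 5*(-8 - 4 + 16))) - 14 = (-1379 + (-30 - 5*4)) - 14 = (-1379 + (-30 - 20)) - 14 = (-1379 - 50) - 14 = -1429 - 14 = -1443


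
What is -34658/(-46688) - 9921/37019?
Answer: 409906427/864171536 ≈ 0.47433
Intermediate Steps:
-34658/(-46688) - 9921/37019 = -34658*(-1/46688) - 9921*1/37019 = 17329/23344 - 9921/37019 = 409906427/864171536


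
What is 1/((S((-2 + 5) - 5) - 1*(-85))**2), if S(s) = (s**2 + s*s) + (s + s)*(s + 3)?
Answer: 1/7921 ≈ 0.00012625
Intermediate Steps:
S(s) = 2*s**2 + 2*s*(3 + s) (S(s) = (s**2 + s**2) + (2*s)*(3 + s) = 2*s**2 + 2*s*(3 + s))
1/((S((-2 + 5) - 5) - 1*(-85))**2) = 1/((2*((-2 + 5) - 5)*(3 + 2*((-2 + 5) - 5)) - 1*(-85))**2) = 1/((2*(3 - 5)*(3 + 2*(3 - 5)) + 85)**2) = 1/((2*(-2)*(3 + 2*(-2)) + 85)**2) = 1/((2*(-2)*(3 - 4) + 85)**2) = 1/((2*(-2)*(-1) + 85)**2) = 1/((4 + 85)**2) = 1/(89**2) = 1/7921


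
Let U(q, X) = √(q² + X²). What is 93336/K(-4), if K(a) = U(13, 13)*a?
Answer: -11667*√2/13 ≈ -1269.2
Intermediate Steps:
U(q, X) = √(X² + q²)
K(a) = 13*a*√2 (K(a) = √(13² + 13²)*a = √(169 + 169)*a = √338*a = (13*√2)*a = 13*a*√2)
93336/K(-4) = 93336/((13*(-4)*√2)) = 93336/((-52*√2)) = 93336*(-√2/104) = -11667*√2/13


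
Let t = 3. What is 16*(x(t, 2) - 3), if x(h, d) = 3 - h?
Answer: -48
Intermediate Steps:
16*(x(t, 2) - 3) = 16*((3 - 1*3) - 3) = 16*((3 - 3) - 3) = 16*(0 - 3) = 16*(-3) = -48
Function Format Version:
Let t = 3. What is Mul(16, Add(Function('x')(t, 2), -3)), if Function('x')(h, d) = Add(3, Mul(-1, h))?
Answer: -48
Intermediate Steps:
Mul(16, Add(Function('x')(t, 2), -3)) = Mul(16, Add(Add(3, Mul(-1, 3)), -3)) = Mul(16, Add(Add(3, -3), -3)) = Mul(16, Add(0, -3)) = Mul(16, -3) = -48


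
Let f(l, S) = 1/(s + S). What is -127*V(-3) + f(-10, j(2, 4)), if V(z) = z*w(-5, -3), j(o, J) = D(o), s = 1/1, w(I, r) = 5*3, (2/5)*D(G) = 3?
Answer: 97157/17 ≈ 5715.1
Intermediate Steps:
D(G) = 15/2 (D(G) = (5/2)*3 = 15/2)
w(I, r) = 15
s = 1
j(o, J) = 15/2
V(z) = 15*z (V(z) = z*15 = 15*z)
f(l, S) = 1/(1 + S)
-127*V(-3) + f(-10, j(2, 4)) = -1905*(-3) + 1/(1 + 15/2) = -127*(-45) + 1/(17/2) = 5715 + 2/17 = 97157/17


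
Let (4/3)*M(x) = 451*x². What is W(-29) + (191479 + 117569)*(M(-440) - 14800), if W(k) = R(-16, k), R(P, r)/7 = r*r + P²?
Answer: 20233496186879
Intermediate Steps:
R(P, r) = 7*P² + 7*r² (R(P, r) = 7*(r*r + P²) = 7*(r² + P²) = 7*(P² + r²) = 7*P² + 7*r²)
M(x) = 1353*x²/4 (M(x) = 3*(451*x²)/4 = 1353*x²/4)
W(k) = 1792 + 7*k² (W(k) = 7*(-16)² + 7*k² = 7*256 + 7*k² = 1792 + 7*k²)
W(-29) + (191479 + 117569)*(M(-440) - 14800) = (1792 + 7*(-29)²) + (191479 + 117569)*((1353/4)*(-440)² - 14800) = (1792 + 7*841) + 309048*((1353/4)*193600 - 14800) = (1792 + 5887) + 309048*(65485200 - 14800) = 7679 + 309048*65470400 = 7679 + 20233496179200 = 20233496186879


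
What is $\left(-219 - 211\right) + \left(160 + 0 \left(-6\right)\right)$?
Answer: $-270$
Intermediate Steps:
$\left(-219 - 211\right) + \left(160 + 0 \left(-6\right)\right) = -430 + \left(160 + 0\right) = -430 + 160 = -270$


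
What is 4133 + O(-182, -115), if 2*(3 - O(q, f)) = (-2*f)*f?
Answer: 17361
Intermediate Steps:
O(q, f) = 3 + f² (O(q, f) = 3 - (-2*f)*f/2 = 3 - (-1)*f² = 3 + f²)
4133 + O(-182, -115) = 4133 + (3 + (-115)²) = 4133 + (3 + 13225) = 4133 + 13228 = 17361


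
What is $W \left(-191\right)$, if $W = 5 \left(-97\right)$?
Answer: $92635$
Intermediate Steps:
$W = -485$
$W \left(-191\right) = \left(-485\right) \left(-191\right) = 92635$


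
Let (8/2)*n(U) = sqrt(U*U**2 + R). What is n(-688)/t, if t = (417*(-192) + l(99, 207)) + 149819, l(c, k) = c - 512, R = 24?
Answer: I*sqrt(81415162)/138684 ≈ 0.065062*I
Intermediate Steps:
l(c, k) = -512 + c
t = 69342 (t = (417*(-192) + (-512 + 99)) + 149819 = (-80064 - 413) + 149819 = -80477 + 149819 = 69342)
n(U) = sqrt(24 + U**3)/4 (n(U) = sqrt(U*U**2 + 24)/4 = sqrt(U**3 + 24)/4 = sqrt(24 + U**3)/4)
n(-688)/t = (sqrt(24 + (-688)**3)/4)/69342 = (sqrt(24 - 325660672)/4)*(1/69342) = (sqrt(-325660648)/4)*(1/69342) = ((2*I*sqrt(81415162))/4)*(1/69342) = (I*sqrt(81415162)/2)*(1/69342) = I*sqrt(81415162)/138684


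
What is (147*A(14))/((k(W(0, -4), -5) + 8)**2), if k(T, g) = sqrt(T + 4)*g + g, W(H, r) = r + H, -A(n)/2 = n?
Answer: -1372/3 ≈ -457.33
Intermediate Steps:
A(n) = -2*n
W(H, r) = H + r
k(T, g) = g + g*sqrt(4 + T) (k(T, g) = sqrt(4 + T)*g + g = g*sqrt(4 + T) + g = g + g*sqrt(4 + T))
(147*A(14))/((k(W(0, -4), -5) + 8)**2) = (147*(-2*14))/((-5*(1 + sqrt(4 + (0 - 4))) + 8)**2) = (147*(-28))/((-5*(1 + sqrt(4 - 4)) + 8)**2) = -4116/(-5*(1 + sqrt(0)) + 8)**2 = -4116/(-5*(1 + 0) + 8)**2 = -4116/(-5*1 + 8)**2 = -4116/(-5 + 8)**2 = -4116/(3**2) = -4116/9 = -4116*1/9 = -1372/3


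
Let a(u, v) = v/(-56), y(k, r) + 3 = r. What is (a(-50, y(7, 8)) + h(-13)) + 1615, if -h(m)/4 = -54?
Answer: 102531/56 ≈ 1830.9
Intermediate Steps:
y(k, r) = -3 + r
a(u, v) = -v/56 (a(u, v) = v*(-1/56) = -v/56)
h(m) = 216 (h(m) = -4*(-54) = 216)
(a(-50, y(7, 8)) + h(-13)) + 1615 = (-(-3 + 8)/56 + 216) + 1615 = (-1/56*5 + 216) + 1615 = (-5/56 + 216) + 1615 = 12091/56 + 1615 = 102531/56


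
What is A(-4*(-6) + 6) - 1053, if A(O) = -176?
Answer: -1229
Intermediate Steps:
A(-4*(-6) + 6) - 1053 = -176 - 1053 = -1229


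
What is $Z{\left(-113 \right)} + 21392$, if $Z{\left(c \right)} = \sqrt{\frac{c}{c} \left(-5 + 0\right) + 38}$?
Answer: $21392 + \sqrt{33} \approx 21398.0$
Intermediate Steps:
$Z{\left(c \right)} = \sqrt{33}$ ($Z{\left(c \right)} = \sqrt{1 \left(-5\right) + 38} = \sqrt{-5 + 38} = \sqrt{33}$)
$Z{\left(-113 \right)} + 21392 = \sqrt{33} + 21392 = 21392 + \sqrt{33}$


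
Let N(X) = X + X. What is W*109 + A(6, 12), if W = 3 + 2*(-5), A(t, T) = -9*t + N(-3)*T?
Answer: -889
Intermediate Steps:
N(X) = 2*X
A(t, T) = -9*t - 6*T (A(t, T) = -9*t + (2*(-3))*T = -9*t - 6*T)
W = -7 (W = 3 - 10 = -7)
W*109 + A(6, 12) = -7*109 + (-9*6 - 6*12) = -763 + (-54 - 72) = -763 - 126 = -889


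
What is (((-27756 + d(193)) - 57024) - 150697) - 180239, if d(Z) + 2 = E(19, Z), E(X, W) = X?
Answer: -415699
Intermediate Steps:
d(Z) = 17 (d(Z) = -2 + 19 = 17)
(((-27756 + d(193)) - 57024) - 150697) - 180239 = (((-27756 + 17) - 57024) - 150697) - 180239 = ((-27739 - 57024) - 150697) - 180239 = (-84763 - 150697) - 180239 = -235460 - 180239 = -415699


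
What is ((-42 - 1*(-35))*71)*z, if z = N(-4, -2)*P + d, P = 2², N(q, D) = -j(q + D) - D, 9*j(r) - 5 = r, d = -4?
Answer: -19880/9 ≈ -2208.9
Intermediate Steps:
j(r) = 5/9 + r/9
N(q, D) = -5/9 - 10*D/9 - q/9 (N(q, D) = -(5/9 + (q + D)/9) - D = -(5/9 + (D + q)/9) - D = -(5/9 + (D/9 + q/9)) - D = -(5/9 + D/9 + q/9) - D = (-5/9 - D/9 - q/9) - D = -5/9 - 10*D/9 - q/9)
P = 4
z = 40/9 (z = (-5/9 - 10/9*(-2) - ⅑*(-4))*4 - 4 = (-5/9 + 20/9 + 4/9)*4 - 4 = (19/9)*4 - 4 = 76/9 - 4 = 40/9 ≈ 4.4444)
((-42 - 1*(-35))*71)*z = ((-42 - 1*(-35))*71)*(40/9) = ((-42 + 35)*71)*(40/9) = -7*71*(40/9) = -497*40/9 = -19880/9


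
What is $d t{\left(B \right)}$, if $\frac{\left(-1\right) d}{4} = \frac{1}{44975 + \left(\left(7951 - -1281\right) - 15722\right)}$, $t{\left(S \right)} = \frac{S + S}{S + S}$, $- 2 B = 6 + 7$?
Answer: $- \frac{4}{38485} \approx -0.00010394$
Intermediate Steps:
$B = - \frac{13}{2}$ ($B = - \frac{6 + 7}{2} = \left(- \frac{1}{2}\right) 13 = - \frac{13}{2} \approx -6.5$)
$t{\left(S \right)} = 1$ ($t{\left(S \right)} = \frac{2 S}{2 S} = 2 S \frac{1}{2 S} = 1$)
$d = - \frac{4}{38485}$ ($d = - \frac{4}{44975 + \left(\left(7951 - -1281\right) - 15722\right)} = - \frac{4}{44975 + \left(\left(7951 + 1281\right) - 15722\right)} = - \frac{4}{44975 + \left(9232 - 15722\right)} = - \frac{4}{44975 - 6490} = - \frac{4}{38485} \approx -0.00010394$)
$d t{\left(B \right)} = \left(- \frac{4}{38485}\right) 1 = - \frac{4}{38485}$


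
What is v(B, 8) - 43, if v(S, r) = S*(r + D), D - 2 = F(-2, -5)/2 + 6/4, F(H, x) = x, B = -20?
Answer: -223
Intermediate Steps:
D = 1 (D = 2 + (-5/2 + 6/4) = 2 + (-5*½ + 6*(¼)) = 2 + (-5/2 + 3/2) = 2 - 1 = 1)
v(S, r) = S*(1 + r) (v(S, r) = S*(r + 1) = S*(1 + r))
v(B, 8) - 43 = -20*(1 + 8) - 43 = -20*9 - 43 = -180 - 43 = -223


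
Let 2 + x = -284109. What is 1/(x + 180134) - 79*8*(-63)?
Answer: 4139948231/103977 ≈ 39816.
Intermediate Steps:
x = -284111 (x = -2 - 284109 = -284111)
1/(x + 180134) - 79*8*(-63) = 1/(-284111 + 180134) - 79*8*(-63) = 1/(-103977) - 632*(-63) = -1/103977 - 1*(-39816) = -1/103977 + 39816 = 4139948231/103977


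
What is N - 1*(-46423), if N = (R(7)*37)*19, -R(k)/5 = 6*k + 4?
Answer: -115267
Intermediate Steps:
R(k) = -20 - 30*k (R(k) = -5*(6*k + 4) = -5*(4 + 6*k) = -20 - 30*k)
N = -161690 (N = ((-20 - 30*7)*37)*19 = ((-20 - 210)*37)*19 = -230*37*19 = -8510*19 = -161690)
N - 1*(-46423) = -161690 - 1*(-46423) = -161690 + 46423 = -115267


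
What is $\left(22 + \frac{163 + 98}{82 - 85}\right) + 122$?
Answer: $57$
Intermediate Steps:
$\left(22 + \frac{163 + 98}{82 - 85}\right) + 122 = \left(22 + \frac{261}{-3}\right) + 122 = \left(22 + 261 \left(- \frac{1}{3}\right)\right) + 122 = \left(22 - 87\right) + 122 = -65 + 122 = 57$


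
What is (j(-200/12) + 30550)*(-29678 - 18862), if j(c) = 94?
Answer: -1487459760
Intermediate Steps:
(j(-200/12) + 30550)*(-29678 - 18862) = (94 + 30550)*(-29678 - 18862) = 30644*(-48540) = -1487459760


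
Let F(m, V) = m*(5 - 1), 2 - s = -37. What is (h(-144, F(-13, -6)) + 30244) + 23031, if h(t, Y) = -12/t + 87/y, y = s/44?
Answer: 8326225/156 ≈ 53373.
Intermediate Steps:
s = 39 (s = 2 - 1*(-37) = 2 + 37 = 39)
F(m, V) = 4*m (F(m, V) = m*4 = 4*m)
y = 39/44 ≈ 0.88636
h(t, Y) = 1276/13 - 12/t (h(t, Y) = -12/t + 87/(39/44) = -12/t + 87*(44/39) = -12/t + 1276/13 = 1276/13 - 12/t)
(h(-144, F(-13, -6)) + 30244) + 23031 = ((1276/13 - 12/(-144)) + 30244) + 23031 = ((1276/13 - 12*(-1/144)) + 30244) + 23031 = ((1276/13 + 1/12) + 30244) + 23031 = (15325/156 + 30244) + 23031 = 4733389/156 + 23031 = 8326225/156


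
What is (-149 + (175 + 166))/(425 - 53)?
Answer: 16/31 ≈ 0.51613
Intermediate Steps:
(-149 + (175 + 166))/(425 - 53) = (-149 + 341)/372 = 192*(1/372) = 16/31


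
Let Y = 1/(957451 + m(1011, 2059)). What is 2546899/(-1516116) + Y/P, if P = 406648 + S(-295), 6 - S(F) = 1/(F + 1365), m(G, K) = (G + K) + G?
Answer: -266393914151067346913/158578756184550113412 ≈ -1.6799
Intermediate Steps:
m(G, K) = K + 2*G
S(F) = 6 - 1/(1365 + F) (S(F) = 6 - 1/(F + 1365) = 6 - 1/(1365 + F))
Y = 1/961532 (Y = 1/(957451 + (2059 + 2*1011)) = 1/(957451 + (2059 + 2022)) = 1/(957451 + 4081) = 1/961532 ≈ 1.0400e-6)
P = 435119779/1070 (P = 406648 + (8189 + 6*(-295))/(1365 - 295) = 406648 + (8189 - 1770)/1070 = 406648 + (1/1070)*6419 = 406648 + 6419/1070 = 435119779/1070 ≈ 4.0665e+5)
2546899/(-1516116) + Y/P = 2546899/(-1516116) + 1/(961532*(435119779/1070)) = 2546899*(-1/1516116) + (1/961532)*(1070/435119779) = -2546899/1516116 + 535/209190795670714 = -266393914151067346913/158578756184550113412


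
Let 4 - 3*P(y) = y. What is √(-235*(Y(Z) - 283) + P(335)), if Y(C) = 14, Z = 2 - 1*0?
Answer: √567942/3 ≈ 251.21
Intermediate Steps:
P(y) = 4/3 - y/3
Z = 2 (Z = 2 + 0 = 2)
√(-235*(Y(Z) - 283) + P(335)) = √(-235*(14 - 283) + (4/3 - ⅓*335)) = √(-235*(-269) + (4/3 - 335/3)) = √(63215 - 331/3) = √(189314/3) = √567942/3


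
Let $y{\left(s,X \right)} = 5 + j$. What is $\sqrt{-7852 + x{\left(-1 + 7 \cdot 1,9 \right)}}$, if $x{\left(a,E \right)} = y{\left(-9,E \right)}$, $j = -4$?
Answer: $i \sqrt{7851} \approx 88.606 i$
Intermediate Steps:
$y{\left(s,X \right)} = 1$ ($y{\left(s,X \right)} = 5 - 4 = 1$)
$x{\left(a,E \right)} = 1$
$\sqrt{-7852 + x{\left(-1 + 7 \cdot 1,9 \right)}} = \sqrt{-7852 + 1} = \sqrt{-7851} = i \sqrt{7851}$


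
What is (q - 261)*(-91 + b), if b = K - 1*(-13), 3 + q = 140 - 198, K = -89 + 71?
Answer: 30912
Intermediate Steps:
K = -18
q = -61 (q = -3 + (140 - 198) = -3 - 58 = -61)
b = -5 (b = -18 - 1*(-13) = -18 + 13 = -5)
(q - 261)*(-91 + b) = (-61 - 261)*(-91 - 5) = -322*(-96) = 30912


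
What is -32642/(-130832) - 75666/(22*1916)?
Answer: -532725533/344676904 ≈ -1.5456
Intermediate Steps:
-32642/(-130832) - 75666/(22*1916) = -32642*(-1/130832) - 75666/42152 = 16321/65416 - 75666*1/42152 = 16321/65416 - 37833/21076 = -532725533/344676904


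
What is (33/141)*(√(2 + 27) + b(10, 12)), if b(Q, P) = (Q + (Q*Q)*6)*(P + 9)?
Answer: 140910/47 + 11*√29/47 ≈ 2999.3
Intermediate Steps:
b(Q, P) = (9 + P)*(Q + 6*Q²) (b(Q, P) = (Q + Q²*6)*(9 + P) = (Q + 6*Q²)*(9 + P) = (9 + P)*(Q + 6*Q²))
(33/141)*(√(2 + 27) + b(10, 12)) = (33/141)*(√(2 + 27) + 10*(9 + 12 + 54*10 + 6*12*10)) = (33*(1/141))*(√29 + 10*(9 + 12 + 540 + 720)) = 11*(√29 + 10*1281)/47 = 11*(√29 + 12810)/47 = 11*(12810 + √29)/47 = 140910/47 + 11*√29/47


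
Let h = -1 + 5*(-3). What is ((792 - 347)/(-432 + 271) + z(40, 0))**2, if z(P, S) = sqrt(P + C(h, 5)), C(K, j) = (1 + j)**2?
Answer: 2168021/25921 - 1780*sqrt(19)/161 ≈ 35.448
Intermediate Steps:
h = -16 (h = -1 - 15 = -16)
z(P, S) = sqrt(36 + P) (z(P, S) = sqrt(P + (1 + 5)**2) = sqrt(P + 6**2) = sqrt(P + 36) = sqrt(36 + P))
((792 - 347)/(-432 + 271) + z(40, 0))**2 = ((792 - 347)/(-432 + 271) + sqrt(36 + 40))**2 = (445/(-161) + sqrt(76))**2 = (445*(-1/161) + 2*sqrt(19))**2 = (-445/161 + 2*sqrt(19))**2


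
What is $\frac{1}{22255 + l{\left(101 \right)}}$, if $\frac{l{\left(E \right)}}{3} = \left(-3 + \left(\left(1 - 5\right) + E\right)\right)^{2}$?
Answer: $\frac{1}{48763} \approx 2.0507 \cdot 10^{-5}$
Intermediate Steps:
$l{\left(E \right)} = 3 \left(-7 + E\right)^{2}$ ($l{\left(E \right)} = 3 \left(-3 + \left(\left(1 - 5\right) + E\right)\right)^{2} = 3 \left(-3 + \left(-4 + E\right)\right)^{2} = 3 \left(-7 + E\right)^{2}$)
$\frac{1}{22255 + l{\left(101 \right)}} = \frac{1}{22255 + 3 \left(-7 + 101\right)^{2}} = \frac{1}{22255 + 3 \cdot 94^{2}} = \frac{1}{22255 + 3 \cdot 8836} = \frac{1}{22255 + 26508} = \frac{1}{48763}$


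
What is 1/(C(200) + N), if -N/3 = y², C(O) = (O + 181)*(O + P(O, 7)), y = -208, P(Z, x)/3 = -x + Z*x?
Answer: 1/1538607 ≈ 6.4994e-7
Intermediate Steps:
P(Z, x) = -3*x + 3*Z*x (P(Z, x) = 3*(-x + Z*x) = -3*x + 3*Z*x)
C(O) = (-21 + 22*O)*(181 + O) (C(O) = (O + 181)*(O + 3*7*(-1 + O)) = (181 + O)*(O + (-21 + 21*O)) = (181 + O)*(-21 + 22*O) = (-21 + 22*O)*(181 + O))
N = -129792 (N = -3*(-208)² = -3*43264 = -129792)
1/(C(200) + N) = 1/((-3801 + 22*200² + 3961*200) - 129792) = 1/((-3801 + 22*40000 + 792200) - 129792) = 1/((-3801 + 880000 + 792200) - 129792) = 1/(1668399 - 129792) = 1/1538607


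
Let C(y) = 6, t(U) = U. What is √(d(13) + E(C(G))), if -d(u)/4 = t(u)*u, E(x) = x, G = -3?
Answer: I*√670 ≈ 25.884*I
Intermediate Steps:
d(u) = -4*u² (d(u) = -4*u*u = -4*u²)
√(d(13) + E(C(G))) = √(-4*13² + 6) = √(-4*169 + 6) = √(-676 + 6) = √(-670) = I*√670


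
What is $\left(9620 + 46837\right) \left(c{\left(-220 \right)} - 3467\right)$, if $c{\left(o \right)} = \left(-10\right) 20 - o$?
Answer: $-194607279$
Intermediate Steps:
$c{\left(o \right)} = -200 - o$
$\left(9620 + 46837\right) \left(c{\left(-220 \right)} - 3467\right) = \left(9620 + 46837\right) \left(\left(-200 - -220\right) - 3467\right) = 56457 \left(\left(-200 + 220\right) - 3467\right) = 56457 \left(20 - 3467\right) = 56457 \left(-3447\right) = -194607279$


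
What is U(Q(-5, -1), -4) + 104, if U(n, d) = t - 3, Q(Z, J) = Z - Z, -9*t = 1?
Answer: 908/9 ≈ 100.89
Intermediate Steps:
t = -⅑ (t = -⅑*1 = -⅑ ≈ -0.11111)
Q(Z, J) = 0
U(n, d) = -28/9 (U(n, d) = -⅑ - 3 = -28/9)
U(Q(-5, -1), -4) + 104 = -28/9 + 104 = 908/9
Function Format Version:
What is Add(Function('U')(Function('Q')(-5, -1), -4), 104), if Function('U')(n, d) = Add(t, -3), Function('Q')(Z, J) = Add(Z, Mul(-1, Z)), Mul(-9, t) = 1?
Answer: Rational(908, 9) ≈ 100.89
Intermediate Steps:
t = Rational(-1, 9) (t = Mul(Rational(-1, 9), 1) = Rational(-1, 9) ≈ -0.11111)
Function('Q')(Z, J) = 0
Function('U')(n, d) = Rational(-28, 9) (Function('U')(n, d) = Add(Rational(-1, 9), -3) = Rational(-28, 9))
Add(Function('U')(Function('Q')(-5, -1), -4), 104) = Add(Rational(-28, 9), 104) = Rational(908, 9)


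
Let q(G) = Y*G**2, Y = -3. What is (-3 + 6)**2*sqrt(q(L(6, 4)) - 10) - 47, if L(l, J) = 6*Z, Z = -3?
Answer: -47 + 9*I*sqrt(982) ≈ -47.0 + 282.03*I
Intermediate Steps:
L(l, J) = -18 (L(l, J) = 6*(-3) = -18)
q(G) = -3*G**2
(-3 + 6)**2*sqrt(q(L(6, 4)) - 10) - 47 = (-3 + 6)**2*sqrt(-3*(-18)**2 - 10) - 47 = 3**2*sqrt(-3*324 - 10) - 47 = 9*sqrt(-972 - 10) - 47 = 9*sqrt(-982) - 47 = 9*(I*sqrt(982)) - 47 = 9*I*sqrt(982) - 47 = -47 + 9*I*sqrt(982)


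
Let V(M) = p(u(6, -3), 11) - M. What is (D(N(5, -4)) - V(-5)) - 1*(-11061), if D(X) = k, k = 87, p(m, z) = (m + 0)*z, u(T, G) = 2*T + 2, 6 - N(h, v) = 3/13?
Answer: 10989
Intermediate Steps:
N(h, v) = 75/13 (N(h, v) = 6 - 3/13 = 75/13)
u(T, G) = 2 + 2*T
p(m, z) = m*z
V(M) = 154 - M (V(M) = (2 + 2*6)*11 - M = (2 + 12)*11 - M = 14*11 - M = 154 - M)
D(X) = 87
(D(N(5, -4)) - V(-5)) - 1*(-11061) = (87 - (154 - 1*(-5))) - 1*(-11061) = (87 - (154 + 5)) + 11061 = (87 - 1*159) + 11061 = (87 - 159) + 11061 = -72 + 11061 = 10989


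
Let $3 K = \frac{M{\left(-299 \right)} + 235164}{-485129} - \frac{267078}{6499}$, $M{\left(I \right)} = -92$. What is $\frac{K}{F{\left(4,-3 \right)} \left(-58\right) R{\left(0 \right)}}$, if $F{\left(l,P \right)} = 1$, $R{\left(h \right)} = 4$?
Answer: $\frac{65547507995}{1097192973108} \approx 0.059741$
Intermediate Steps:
$K = - \frac{131095015990}{9458560113}$ ($K = \frac{\frac{-92 + 235164}{-485129} - \frac{267078}{6499}}{3} = \frac{235072 \left(- \frac{1}{485129}\right) - \frac{267078}{6499}}{3} = \frac{- \frac{235072}{485129} - \frac{267078}{6499}}{3} = \frac{1}{3} \left(- \frac{131095015990}{3152853371}\right) = - \frac{131095015990}{9458560113} \approx -13.86$)
$\frac{K}{F{\left(4,-3 \right)} \left(-58\right) R{\left(0 \right)}} = - \frac{131095015990}{9458560113 \cdot 1 \left(-58\right) 4} = - \frac{131095015990}{9458560113 \left(\left(-58\right) 4\right)} = - \frac{131095015990}{9458560113 \left(-232\right)} = \left(- \frac{131095015990}{9458560113}\right) \left(- \frac{1}{232}\right) = \frac{65547507995}{1097192973108}$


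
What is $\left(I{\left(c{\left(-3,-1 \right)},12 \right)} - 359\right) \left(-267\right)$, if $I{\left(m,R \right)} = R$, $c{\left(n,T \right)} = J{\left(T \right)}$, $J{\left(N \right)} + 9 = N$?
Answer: $92649$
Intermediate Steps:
$J{\left(N \right)} = -9 + N$
$c{\left(n,T \right)} = -9 + T$
$\left(I{\left(c{\left(-3,-1 \right)},12 \right)} - 359\right) \left(-267\right) = \left(12 - 359\right) \left(-267\right) = \left(-347\right) \left(-267\right) = 92649$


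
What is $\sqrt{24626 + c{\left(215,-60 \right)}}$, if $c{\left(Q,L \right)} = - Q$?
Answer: $\sqrt{24411} \approx 156.24$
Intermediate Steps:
$\sqrt{24626 + c{\left(215,-60 \right)}} = \sqrt{24626 - 215} = \sqrt{24411}$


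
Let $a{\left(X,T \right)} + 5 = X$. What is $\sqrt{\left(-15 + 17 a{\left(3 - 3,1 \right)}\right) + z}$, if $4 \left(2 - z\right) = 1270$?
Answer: $\frac{i \sqrt{1662}}{2} \approx 20.384 i$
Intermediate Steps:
$a{\left(X,T \right)} = -5 + X$
$z = - \frac{631}{2}$ ($z = 2 - \frac{635}{2} = - \frac{631}{2} \approx -315.5$)
$\sqrt{\left(-15 + 17 a{\left(3 - 3,1 \right)}\right) + z} = \sqrt{\left(-15 + 17 \left(-5 + \left(3 - 3\right)\right)\right) - \frac{631}{2}} = \sqrt{\left(-15 + 17 \left(-5 + 0\right)\right) - \frac{631}{2}} = \sqrt{\left(-15 + 17 \left(-5\right)\right) - \frac{631}{2}} = \sqrt{\left(-15 - 85\right) - \frac{631}{2}} = \sqrt{-100 - \frac{631}{2}} = \sqrt{- \frac{831}{2}} = \frac{i \sqrt{1662}}{2}$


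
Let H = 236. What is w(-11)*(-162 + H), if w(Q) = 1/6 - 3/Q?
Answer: 1073/33 ≈ 32.515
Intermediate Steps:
w(Q) = ⅙ - 3/Q (w(Q) = 1*(⅙) - 3/Q = ⅙ - 3/Q)
w(-11)*(-162 + H) = ((⅙)*(-18 - 11)/(-11))*(-162 + 236) = ((⅙)*(-1/11)*(-29))*74 = (29/66)*74 = 1073/33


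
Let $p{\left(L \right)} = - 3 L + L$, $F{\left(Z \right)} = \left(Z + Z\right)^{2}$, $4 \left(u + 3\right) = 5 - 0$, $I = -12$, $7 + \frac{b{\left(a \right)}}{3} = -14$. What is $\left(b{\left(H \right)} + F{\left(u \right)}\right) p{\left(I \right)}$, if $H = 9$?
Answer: $-1218$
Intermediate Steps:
$b{\left(a \right)} = -63$ ($b{\left(a \right)} = -21 + 3 \left(-14\right) = -21 - 42 = -63$)
$u = - \frac{7}{4}$ ($u = -3 + \frac{5 - 0}{4} = -3 + \frac{5 + 0}{4} = -3 + \frac{1}{4} \cdot 5 = -3 + \frac{5}{4} = - \frac{7}{4} \approx -1.75$)
$F{\left(Z \right)} = 4 Z^{2}$ ($F{\left(Z \right)} = \left(2 Z\right)^{2} = 4 Z^{2}$)
$p{\left(L \right)} = - 2 L$
$\left(b{\left(H \right)} + F{\left(u \right)}\right) p{\left(I \right)} = \left(-63 + 4 \left(- \frac{7}{4}\right)^{2}\right) \left(\left(-2\right) \left(-12\right)\right) = \left(-63 + 4 \cdot \frac{49}{16}\right) 24 = \left(-63 + \frac{49}{4}\right) 24 = \left(- \frac{203}{4}\right) 24 = -1218$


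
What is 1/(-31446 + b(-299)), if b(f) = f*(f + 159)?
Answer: 1/10414 ≈ 9.6025e-5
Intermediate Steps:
b(f) = f*(159 + f)
1/(-31446 + b(-299)) = 1/(-31446 - 299*(159 - 299)) = 1/(-31446 - 299*(-140)) = 1/(-31446 + 41860) = 1/10414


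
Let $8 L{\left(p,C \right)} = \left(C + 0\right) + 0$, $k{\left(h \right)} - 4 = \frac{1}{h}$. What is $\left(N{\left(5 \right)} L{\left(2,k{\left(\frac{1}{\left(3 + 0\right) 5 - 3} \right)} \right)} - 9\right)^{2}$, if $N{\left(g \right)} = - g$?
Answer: $361$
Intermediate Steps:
$k{\left(h \right)} = 4 + \frac{1}{h}$
$L{\left(p,C \right)} = \frac{C}{8}$ ($L{\left(p,C \right)} = \frac{\left(C + 0\right) + 0}{8} = \frac{C + 0}{8} = \frac{C}{8}$)
$\left(N{\left(5 \right)} L{\left(2,k{\left(\frac{1}{\left(3 + 0\right) 5 - 3} \right)} \right)} - 9\right)^{2} = \left(\left(-1\right) 5 \frac{4 + \frac{1}{\frac{1}{\left(3 + 0\right) 5 - 3}}}{8} - 9\right)^{2} = \left(- 5 \frac{4 + \frac{1}{\frac{1}{3 \cdot 5 - 3}}}{8} - 9\right)^{2} = \left(- 5 \frac{4 + \frac{1}{\frac{1}{15 - 3}}}{8} - 9\right)^{2} = \left(- 5 \frac{4 + \frac{1}{\frac{1}{12}}}{8} - 9\right)^{2} = \left(- 5 \frac{4 + 12}{8} - 9\right)^{2} = \left(- 5 \cdot \frac{1}{8} \cdot 16 - 9\right)^{2} = \left(\left(-5\right) 2 - 9\right)^{2} = \left(-10 - 9\right)^{2} = \left(-19\right)^{2} = 361$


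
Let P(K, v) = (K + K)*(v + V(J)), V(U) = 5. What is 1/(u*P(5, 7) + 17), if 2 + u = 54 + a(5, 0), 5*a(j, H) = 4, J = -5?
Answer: 1/6353 ≈ 0.00015741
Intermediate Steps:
a(j, H) = ⅘ (a(j, H) = (⅕)*4 = ⅘)
P(K, v) = 2*K*(5 + v) (P(K, v) = (K + K)*(v + 5) = (2*K)*(5 + v) = 2*K*(5 + v))
u = 264/5 (u = -2 + (54 + ⅘) = -2 + 274/5 = 264/5 ≈ 52.800)
1/(u*P(5, 7) + 17) = 1/(264*(2*5*(5 + 7))/5 + 17) = 1/(264*(2*5*12)/5 + 17) = 1/((264/5)*120 + 17) = 1/(6336 + 17) = 1/6353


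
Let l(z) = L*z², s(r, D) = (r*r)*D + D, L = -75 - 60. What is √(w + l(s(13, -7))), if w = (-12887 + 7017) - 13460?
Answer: I*√191192830 ≈ 13827.0*I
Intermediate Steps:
L = -135
s(r, D) = D + D*r² (s(r, D) = r²*D + D = D*r² + D = D + D*r²)
l(z) = -135*z²
w = -19330 (w = -5870 - 13460 = -19330)
√(w + l(s(13, -7))) = √(-19330 - 135*49*(1 + 13²)²) = √(-19330 - 135*49*(1 + 169)²) = √(-19330 - 135*(-7*170)²) = √(-19330 - 135*(-1190)²) = √(-19330 - 135*1416100) = √(-19330 - 191173500) = √(-191192830) = I*√191192830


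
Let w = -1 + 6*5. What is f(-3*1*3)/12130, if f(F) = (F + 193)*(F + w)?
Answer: 368/1213 ≈ 0.30338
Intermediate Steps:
w = 29 (w = -1 + 30 = 29)
f(F) = (29 + F)*(193 + F) (f(F) = (F + 193)*(F + 29) = (193 + F)*(29 + F) = (29 + F)*(193 + F))
f(-3*1*3)/12130 = (5597 + (-3*1*3)² + 222*(-3*1*3))/12130 = (5597 + (-3*3)² + 222*(-3*3))*(1/12130) = (5597 + (-9)² + 222*(-9))*(1/12130) = (5597 + 81 - 1998)*(1/12130) = 3680*(1/12130) = 368/1213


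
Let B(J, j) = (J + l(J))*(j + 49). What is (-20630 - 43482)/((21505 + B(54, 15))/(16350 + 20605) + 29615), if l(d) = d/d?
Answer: -236925896/109444735 ≈ -2.1648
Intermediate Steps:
l(d) = 1
B(J, j) = (1 + J)*(49 + j) (B(J, j) = (J + 1)*(j + 49) = (1 + J)*(49 + j))
(-20630 - 43482)/((21505 + B(54, 15))/(16350 + 20605) + 29615) = (-20630 - 43482)/((21505 + (49 + 15 + 49*54 + 54*15))/(16350 + 20605) + 29615) = -64112/((21505 + (49 + 15 + 2646 + 810))/36955 + 29615) = -64112/((21505 + 3520)*(1/36955) + 29615) = -64112/(25025*(1/36955) + 29615) = -64112/(5005/7391 + 29615) = -64112/218889470/7391 = -64112*7391/218889470 = -236925896/109444735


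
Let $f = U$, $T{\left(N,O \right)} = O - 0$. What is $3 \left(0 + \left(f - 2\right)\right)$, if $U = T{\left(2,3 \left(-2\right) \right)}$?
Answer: $-24$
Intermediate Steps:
$T{\left(N,O \right)} = O$ ($T{\left(N,O \right)} = O + 0 = O$)
$U = -6$ ($U = 3 \left(-2\right) = -6$)
$f = -6$
$3 \left(0 + \left(f - 2\right)\right) = 3 \left(0 - 8\right) = 3 \left(-8\right) = -24$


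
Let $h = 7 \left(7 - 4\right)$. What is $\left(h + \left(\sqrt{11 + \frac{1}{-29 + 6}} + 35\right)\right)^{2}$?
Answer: $\frac{72380}{23} + \frac{672 \sqrt{161}}{23} \approx 3517.7$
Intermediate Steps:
$h = 21$ ($h = 7 \cdot 3 = 21$)
$\left(h + \left(\sqrt{11 + \frac{1}{-29 + 6}} + 35\right)\right)^{2} = \left(21 + \left(\sqrt{11 + \frac{1}{-29 + 6}} + 35\right)\right)^{2} = \left(21 + \left(\sqrt{11 + \frac{1}{-23}} + 35\right)\right)^{2} = \left(21 + \left(\sqrt{11 - \frac{1}{23}} + 35\right)\right)^{2} = \left(21 + \left(\sqrt{\frac{252}{23}} + 35\right)\right)^{2} = \left(21 + \left(\frac{6 \sqrt{161}}{23} + 35\right)\right)^{2} = \left(21 + \left(35 + \frac{6 \sqrt{161}}{23}\right)\right)^{2} = \left(56 + \frac{6 \sqrt{161}}{23}\right)^{2}$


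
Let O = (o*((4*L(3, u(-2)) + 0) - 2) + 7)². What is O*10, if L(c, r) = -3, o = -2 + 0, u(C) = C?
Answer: 12250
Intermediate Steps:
o = -2
O = 1225 (O = (-2*((4*(-3) + 0) - 2) + 7)² = (-2*((-12 + 0) - 2) + 7)² = (-2*(-12 - 2) + 7)² = (-2*(-14) + 7)² = (28 + 7)² = 35² = 1225)
O*10 = 1225*10 = 12250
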